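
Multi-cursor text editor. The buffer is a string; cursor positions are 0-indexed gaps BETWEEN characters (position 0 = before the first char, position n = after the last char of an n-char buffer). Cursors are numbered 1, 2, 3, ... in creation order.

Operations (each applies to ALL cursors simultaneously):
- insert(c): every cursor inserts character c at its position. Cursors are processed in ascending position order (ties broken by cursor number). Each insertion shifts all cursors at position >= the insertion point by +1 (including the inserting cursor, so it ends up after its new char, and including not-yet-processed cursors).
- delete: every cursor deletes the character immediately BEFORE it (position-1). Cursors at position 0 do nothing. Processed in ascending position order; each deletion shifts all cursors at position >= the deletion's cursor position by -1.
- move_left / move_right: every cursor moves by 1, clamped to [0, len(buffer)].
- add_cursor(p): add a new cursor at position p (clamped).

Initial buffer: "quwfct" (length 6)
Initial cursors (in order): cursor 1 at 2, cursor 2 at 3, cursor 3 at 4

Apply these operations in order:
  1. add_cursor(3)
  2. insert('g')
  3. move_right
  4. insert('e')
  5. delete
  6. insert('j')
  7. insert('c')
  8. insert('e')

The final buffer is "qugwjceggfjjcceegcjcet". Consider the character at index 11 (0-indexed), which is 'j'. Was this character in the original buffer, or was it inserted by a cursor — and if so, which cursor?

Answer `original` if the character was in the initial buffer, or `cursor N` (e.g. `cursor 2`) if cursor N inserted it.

After op 1 (add_cursor(3)): buffer="quwfct" (len 6), cursors c1@2 c2@3 c4@3 c3@4, authorship ......
After op 2 (insert('g')): buffer="qugwggfgct" (len 10), cursors c1@3 c2@6 c4@6 c3@8, authorship ..1.24.3..
After op 3 (move_right): buffer="qugwggfgct" (len 10), cursors c1@4 c2@7 c4@7 c3@9, authorship ..1.24.3..
After op 4 (insert('e')): buffer="qugweggfeegcet" (len 14), cursors c1@5 c2@10 c4@10 c3@13, authorship ..1.124.243.3.
After op 5 (delete): buffer="qugwggfgct" (len 10), cursors c1@4 c2@7 c4@7 c3@9, authorship ..1.24.3..
After op 6 (insert('j')): buffer="qugwjggfjjgcjt" (len 14), cursors c1@5 c2@10 c4@10 c3@13, authorship ..1.124.243.3.
After op 7 (insert('c')): buffer="qugwjcggfjjccgcjct" (len 18), cursors c1@6 c2@13 c4@13 c3@17, authorship ..1.1124.24243.33.
After op 8 (insert('e')): buffer="qugwjceggfjjcceegcjcet" (len 22), cursors c1@7 c2@16 c4@16 c3@21, authorship ..1.11124.2424243.333.
Authorship (.=original, N=cursor N): . . 1 . 1 1 1 2 4 . 2 4 2 4 2 4 3 . 3 3 3 .
Index 11: author = 4

Answer: cursor 4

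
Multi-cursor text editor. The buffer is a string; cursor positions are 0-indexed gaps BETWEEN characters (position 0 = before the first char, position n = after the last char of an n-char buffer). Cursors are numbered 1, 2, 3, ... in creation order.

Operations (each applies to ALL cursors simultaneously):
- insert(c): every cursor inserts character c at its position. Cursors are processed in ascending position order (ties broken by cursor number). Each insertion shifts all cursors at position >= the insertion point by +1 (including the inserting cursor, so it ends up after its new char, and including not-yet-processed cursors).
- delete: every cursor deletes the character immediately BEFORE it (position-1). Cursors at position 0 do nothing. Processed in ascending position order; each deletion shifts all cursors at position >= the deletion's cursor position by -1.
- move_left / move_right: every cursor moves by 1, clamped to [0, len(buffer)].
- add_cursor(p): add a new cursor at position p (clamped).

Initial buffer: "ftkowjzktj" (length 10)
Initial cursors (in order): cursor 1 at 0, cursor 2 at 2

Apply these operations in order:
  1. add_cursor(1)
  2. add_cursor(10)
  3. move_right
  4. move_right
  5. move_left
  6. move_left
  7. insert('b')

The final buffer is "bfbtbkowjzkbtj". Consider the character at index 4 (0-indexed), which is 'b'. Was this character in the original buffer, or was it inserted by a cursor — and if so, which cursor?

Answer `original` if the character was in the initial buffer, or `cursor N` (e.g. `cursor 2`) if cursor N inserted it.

Answer: cursor 2

Derivation:
After op 1 (add_cursor(1)): buffer="ftkowjzktj" (len 10), cursors c1@0 c3@1 c2@2, authorship ..........
After op 2 (add_cursor(10)): buffer="ftkowjzktj" (len 10), cursors c1@0 c3@1 c2@2 c4@10, authorship ..........
After op 3 (move_right): buffer="ftkowjzktj" (len 10), cursors c1@1 c3@2 c2@3 c4@10, authorship ..........
After op 4 (move_right): buffer="ftkowjzktj" (len 10), cursors c1@2 c3@3 c2@4 c4@10, authorship ..........
After op 5 (move_left): buffer="ftkowjzktj" (len 10), cursors c1@1 c3@2 c2@3 c4@9, authorship ..........
After op 6 (move_left): buffer="ftkowjzktj" (len 10), cursors c1@0 c3@1 c2@2 c4@8, authorship ..........
After op 7 (insert('b')): buffer="bfbtbkowjzkbtj" (len 14), cursors c1@1 c3@3 c2@5 c4@12, authorship 1.3.2......4..
Authorship (.=original, N=cursor N): 1 . 3 . 2 . . . . . . 4 . .
Index 4: author = 2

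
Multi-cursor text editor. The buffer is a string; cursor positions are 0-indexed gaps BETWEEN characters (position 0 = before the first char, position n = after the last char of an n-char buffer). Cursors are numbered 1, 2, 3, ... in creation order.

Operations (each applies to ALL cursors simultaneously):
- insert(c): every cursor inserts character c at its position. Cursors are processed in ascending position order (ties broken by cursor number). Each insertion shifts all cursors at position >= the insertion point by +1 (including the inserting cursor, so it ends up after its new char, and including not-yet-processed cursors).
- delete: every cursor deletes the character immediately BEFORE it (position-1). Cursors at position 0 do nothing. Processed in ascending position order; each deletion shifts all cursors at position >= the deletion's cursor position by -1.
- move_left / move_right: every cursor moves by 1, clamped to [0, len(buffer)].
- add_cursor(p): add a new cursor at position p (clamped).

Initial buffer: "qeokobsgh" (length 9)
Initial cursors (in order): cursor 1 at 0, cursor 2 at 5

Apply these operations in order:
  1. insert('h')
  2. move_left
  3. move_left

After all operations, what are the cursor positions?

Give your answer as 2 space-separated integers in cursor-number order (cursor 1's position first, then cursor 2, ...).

After op 1 (insert('h')): buffer="hqeokohbsgh" (len 11), cursors c1@1 c2@7, authorship 1.....2....
After op 2 (move_left): buffer="hqeokohbsgh" (len 11), cursors c1@0 c2@6, authorship 1.....2....
After op 3 (move_left): buffer="hqeokohbsgh" (len 11), cursors c1@0 c2@5, authorship 1.....2....

Answer: 0 5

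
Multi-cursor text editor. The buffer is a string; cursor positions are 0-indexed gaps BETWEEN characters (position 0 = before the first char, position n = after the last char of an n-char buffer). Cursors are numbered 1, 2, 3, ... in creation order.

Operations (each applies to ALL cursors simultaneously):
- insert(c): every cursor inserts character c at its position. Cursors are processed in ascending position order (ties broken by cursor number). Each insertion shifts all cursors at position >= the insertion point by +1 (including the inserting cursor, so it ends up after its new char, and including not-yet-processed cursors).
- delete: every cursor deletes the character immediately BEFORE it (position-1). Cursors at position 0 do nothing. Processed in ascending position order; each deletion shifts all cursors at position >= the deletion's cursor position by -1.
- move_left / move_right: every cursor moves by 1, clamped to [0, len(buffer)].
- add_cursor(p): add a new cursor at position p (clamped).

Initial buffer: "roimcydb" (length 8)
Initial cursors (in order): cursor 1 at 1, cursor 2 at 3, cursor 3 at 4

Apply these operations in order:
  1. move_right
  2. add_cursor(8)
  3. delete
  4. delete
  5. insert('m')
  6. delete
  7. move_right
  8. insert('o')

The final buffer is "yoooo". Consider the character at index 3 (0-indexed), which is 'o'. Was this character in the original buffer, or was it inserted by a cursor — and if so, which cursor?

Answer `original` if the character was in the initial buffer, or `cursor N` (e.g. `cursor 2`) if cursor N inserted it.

After op 1 (move_right): buffer="roimcydb" (len 8), cursors c1@2 c2@4 c3@5, authorship ........
After op 2 (add_cursor(8)): buffer="roimcydb" (len 8), cursors c1@2 c2@4 c3@5 c4@8, authorship ........
After op 3 (delete): buffer="riyd" (len 4), cursors c1@1 c2@2 c3@2 c4@4, authorship ....
After op 4 (delete): buffer="y" (len 1), cursors c1@0 c2@0 c3@0 c4@1, authorship .
After op 5 (insert('m')): buffer="mmmym" (len 5), cursors c1@3 c2@3 c3@3 c4@5, authorship 123.4
After op 6 (delete): buffer="y" (len 1), cursors c1@0 c2@0 c3@0 c4@1, authorship .
After op 7 (move_right): buffer="y" (len 1), cursors c1@1 c2@1 c3@1 c4@1, authorship .
After op 8 (insert('o')): buffer="yoooo" (len 5), cursors c1@5 c2@5 c3@5 c4@5, authorship .1234
Authorship (.=original, N=cursor N): . 1 2 3 4
Index 3: author = 3

Answer: cursor 3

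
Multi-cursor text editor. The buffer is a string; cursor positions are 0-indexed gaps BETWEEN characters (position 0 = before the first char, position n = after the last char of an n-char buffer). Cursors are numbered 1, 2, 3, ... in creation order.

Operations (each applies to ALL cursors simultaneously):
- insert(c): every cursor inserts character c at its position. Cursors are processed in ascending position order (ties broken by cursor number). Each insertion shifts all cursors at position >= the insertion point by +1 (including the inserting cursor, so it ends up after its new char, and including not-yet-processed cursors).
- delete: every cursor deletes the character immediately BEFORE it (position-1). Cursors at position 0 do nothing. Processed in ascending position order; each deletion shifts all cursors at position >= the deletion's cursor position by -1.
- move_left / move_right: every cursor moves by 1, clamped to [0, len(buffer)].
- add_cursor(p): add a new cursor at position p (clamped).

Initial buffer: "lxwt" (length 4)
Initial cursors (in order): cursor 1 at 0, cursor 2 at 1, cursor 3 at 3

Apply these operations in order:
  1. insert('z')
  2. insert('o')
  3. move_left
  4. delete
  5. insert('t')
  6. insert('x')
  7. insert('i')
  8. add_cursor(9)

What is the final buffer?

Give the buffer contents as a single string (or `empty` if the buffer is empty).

Answer: txioltxioxwtxiot

Derivation:
After op 1 (insert('z')): buffer="zlzxwzt" (len 7), cursors c1@1 c2@3 c3@6, authorship 1.2..3.
After op 2 (insert('o')): buffer="zolzoxwzot" (len 10), cursors c1@2 c2@5 c3@9, authorship 11.22..33.
After op 3 (move_left): buffer="zolzoxwzot" (len 10), cursors c1@1 c2@4 c3@8, authorship 11.22..33.
After op 4 (delete): buffer="oloxwot" (len 7), cursors c1@0 c2@2 c3@5, authorship 1.2..3.
After op 5 (insert('t')): buffer="toltoxwtot" (len 10), cursors c1@1 c2@4 c3@8, authorship 11.22..33.
After op 6 (insert('x')): buffer="txoltxoxwtxot" (len 13), cursors c1@2 c2@6 c3@11, authorship 111.222..333.
After op 7 (insert('i')): buffer="txioltxioxwtxiot" (len 16), cursors c1@3 c2@8 c3@14, authorship 1111.2222..3333.
After op 8 (add_cursor(9)): buffer="txioltxioxwtxiot" (len 16), cursors c1@3 c2@8 c4@9 c3@14, authorship 1111.2222..3333.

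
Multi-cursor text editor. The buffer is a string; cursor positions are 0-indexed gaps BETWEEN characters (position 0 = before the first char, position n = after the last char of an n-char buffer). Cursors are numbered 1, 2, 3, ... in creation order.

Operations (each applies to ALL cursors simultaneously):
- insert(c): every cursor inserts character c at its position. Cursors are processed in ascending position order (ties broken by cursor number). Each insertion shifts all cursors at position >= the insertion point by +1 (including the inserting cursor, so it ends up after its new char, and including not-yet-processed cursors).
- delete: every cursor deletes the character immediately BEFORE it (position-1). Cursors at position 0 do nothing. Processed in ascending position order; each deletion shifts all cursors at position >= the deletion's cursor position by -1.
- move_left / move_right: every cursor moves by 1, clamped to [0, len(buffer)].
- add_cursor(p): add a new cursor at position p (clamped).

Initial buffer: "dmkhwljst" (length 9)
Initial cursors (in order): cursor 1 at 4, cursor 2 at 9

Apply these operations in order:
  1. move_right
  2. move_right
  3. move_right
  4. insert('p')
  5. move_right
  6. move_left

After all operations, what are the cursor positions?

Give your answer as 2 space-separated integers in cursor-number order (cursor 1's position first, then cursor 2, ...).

After op 1 (move_right): buffer="dmkhwljst" (len 9), cursors c1@5 c2@9, authorship .........
After op 2 (move_right): buffer="dmkhwljst" (len 9), cursors c1@6 c2@9, authorship .........
After op 3 (move_right): buffer="dmkhwljst" (len 9), cursors c1@7 c2@9, authorship .........
After op 4 (insert('p')): buffer="dmkhwljpstp" (len 11), cursors c1@8 c2@11, authorship .......1..2
After op 5 (move_right): buffer="dmkhwljpstp" (len 11), cursors c1@9 c2@11, authorship .......1..2
After op 6 (move_left): buffer="dmkhwljpstp" (len 11), cursors c1@8 c2@10, authorship .......1..2

Answer: 8 10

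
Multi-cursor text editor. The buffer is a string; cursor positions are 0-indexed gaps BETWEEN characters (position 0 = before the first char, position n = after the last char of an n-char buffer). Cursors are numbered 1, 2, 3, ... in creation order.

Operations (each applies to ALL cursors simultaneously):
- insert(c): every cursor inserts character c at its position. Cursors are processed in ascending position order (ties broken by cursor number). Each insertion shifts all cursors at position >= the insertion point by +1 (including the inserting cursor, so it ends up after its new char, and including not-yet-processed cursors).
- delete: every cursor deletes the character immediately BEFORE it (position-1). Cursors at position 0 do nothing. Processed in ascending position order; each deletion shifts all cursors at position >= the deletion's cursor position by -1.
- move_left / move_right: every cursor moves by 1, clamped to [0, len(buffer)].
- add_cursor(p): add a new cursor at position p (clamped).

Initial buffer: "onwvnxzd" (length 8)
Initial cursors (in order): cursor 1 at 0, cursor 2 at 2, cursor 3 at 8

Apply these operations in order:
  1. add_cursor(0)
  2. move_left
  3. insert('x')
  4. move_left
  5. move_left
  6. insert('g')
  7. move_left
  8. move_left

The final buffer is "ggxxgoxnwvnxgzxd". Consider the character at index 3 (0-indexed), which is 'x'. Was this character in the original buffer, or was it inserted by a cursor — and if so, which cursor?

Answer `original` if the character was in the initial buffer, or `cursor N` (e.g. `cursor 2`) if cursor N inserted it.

After op 1 (add_cursor(0)): buffer="onwvnxzd" (len 8), cursors c1@0 c4@0 c2@2 c3@8, authorship ........
After op 2 (move_left): buffer="onwvnxzd" (len 8), cursors c1@0 c4@0 c2@1 c3@7, authorship ........
After op 3 (insert('x')): buffer="xxoxnwvnxzxd" (len 12), cursors c1@2 c4@2 c2@4 c3@11, authorship 14.2......3.
After op 4 (move_left): buffer="xxoxnwvnxzxd" (len 12), cursors c1@1 c4@1 c2@3 c3@10, authorship 14.2......3.
After op 5 (move_left): buffer="xxoxnwvnxzxd" (len 12), cursors c1@0 c4@0 c2@2 c3@9, authorship 14.2......3.
After op 6 (insert('g')): buffer="ggxxgoxnwvnxgzxd" (len 16), cursors c1@2 c4@2 c2@5 c3@13, authorship 14142.2.....3.3.
After op 7 (move_left): buffer="ggxxgoxnwvnxgzxd" (len 16), cursors c1@1 c4@1 c2@4 c3@12, authorship 14142.2.....3.3.
After op 8 (move_left): buffer="ggxxgoxnwvnxgzxd" (len 16), cursors c1@0 c4@0 c2@3 c3@11, authorship 14142.2.....3.3.
Authorship (.=original, N=cursor N): 1 4 1 4 2 . 2 . . . . . 3 . 3 .
Index 3: author = 4

Answer: cursor 4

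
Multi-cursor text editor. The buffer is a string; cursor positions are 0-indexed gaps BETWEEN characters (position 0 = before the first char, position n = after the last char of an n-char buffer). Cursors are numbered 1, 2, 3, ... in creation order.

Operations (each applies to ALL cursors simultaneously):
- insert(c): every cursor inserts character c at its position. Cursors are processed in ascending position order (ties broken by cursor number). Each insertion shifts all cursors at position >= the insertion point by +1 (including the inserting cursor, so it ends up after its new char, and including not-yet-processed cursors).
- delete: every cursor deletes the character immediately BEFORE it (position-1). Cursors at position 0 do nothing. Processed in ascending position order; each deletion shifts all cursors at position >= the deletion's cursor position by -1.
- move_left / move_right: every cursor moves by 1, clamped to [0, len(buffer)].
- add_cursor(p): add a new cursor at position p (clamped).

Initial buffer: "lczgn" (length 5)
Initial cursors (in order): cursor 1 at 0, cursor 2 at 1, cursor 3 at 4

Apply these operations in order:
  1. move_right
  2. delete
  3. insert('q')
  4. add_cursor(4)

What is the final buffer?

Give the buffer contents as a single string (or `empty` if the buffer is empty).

Answer: qqzgq

Derivation:
After op 1 (move_right): buffer="lczgn" (len 5), cursors c1@1 c2@2 c3@5, authorship .....
After op 2 (delete): buffer="zg" (len 2), cursors c1@0 c2@0 c3@2, authorship ..
After op 3 (insert('q')): buffer="qqzgq" (len 5), cursors c1@2 c2@2 c3@5, authorship 12..3
After op 4 (add_cursor(4)): buffer="qqzgq" (len 5), cursors c1@2 c2@2 c4@4 c3@5, authorship 12..3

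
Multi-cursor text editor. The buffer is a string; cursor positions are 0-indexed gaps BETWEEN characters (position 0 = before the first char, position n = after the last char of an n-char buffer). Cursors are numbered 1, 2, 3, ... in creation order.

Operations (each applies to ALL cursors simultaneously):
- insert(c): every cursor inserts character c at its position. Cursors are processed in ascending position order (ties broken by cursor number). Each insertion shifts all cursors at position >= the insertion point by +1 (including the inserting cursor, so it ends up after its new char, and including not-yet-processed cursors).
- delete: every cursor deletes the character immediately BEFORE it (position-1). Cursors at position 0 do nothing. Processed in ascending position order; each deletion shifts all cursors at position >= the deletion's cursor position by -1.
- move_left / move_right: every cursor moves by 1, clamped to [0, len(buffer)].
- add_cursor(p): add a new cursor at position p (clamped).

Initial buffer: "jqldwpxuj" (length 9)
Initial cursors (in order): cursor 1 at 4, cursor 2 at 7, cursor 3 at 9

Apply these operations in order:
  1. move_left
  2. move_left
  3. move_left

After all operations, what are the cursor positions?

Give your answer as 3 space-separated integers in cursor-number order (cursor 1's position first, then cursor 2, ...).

After op 1 (move_left): buffer="jqldwpxuj" (len 9), cursors c1@3 c2@6 c3@8, authorship .........
After op 2 (move_left): buffer="jqldwpxuj" (len 9), cursors c1@2 c2@5 c3@7, authorship .........
After op 3 (move_left): buffer="jqldwpxuj" (len 9), cursors c1@1 c2@4 c3@6, authorship .........

Answer: 1 4 6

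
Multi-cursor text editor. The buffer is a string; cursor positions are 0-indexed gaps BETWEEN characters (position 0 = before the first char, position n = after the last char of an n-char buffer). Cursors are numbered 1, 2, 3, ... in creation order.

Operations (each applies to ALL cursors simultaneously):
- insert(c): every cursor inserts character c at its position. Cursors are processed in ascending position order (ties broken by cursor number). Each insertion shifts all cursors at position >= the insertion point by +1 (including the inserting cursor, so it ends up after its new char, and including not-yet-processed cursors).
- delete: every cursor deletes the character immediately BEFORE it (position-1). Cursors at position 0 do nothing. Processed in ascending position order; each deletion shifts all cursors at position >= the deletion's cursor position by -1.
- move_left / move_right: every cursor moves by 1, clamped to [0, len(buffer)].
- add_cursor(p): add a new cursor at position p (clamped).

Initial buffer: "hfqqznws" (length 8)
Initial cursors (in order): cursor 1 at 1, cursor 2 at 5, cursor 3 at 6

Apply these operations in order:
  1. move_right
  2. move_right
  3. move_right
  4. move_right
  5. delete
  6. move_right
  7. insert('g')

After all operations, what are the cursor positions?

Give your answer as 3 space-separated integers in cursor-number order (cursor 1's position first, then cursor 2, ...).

Answer: 8 8 8

Derivation:
After op 1 (move_right): buffer="hfqqznws" (len 8), cursors c1@2 c2@6 c3@7, authorship ........
After op 2 (move_right): buffer="hfqqznws" (len 8), cursors c1@3 c2@7 c3@8, authorship ........
After op 3 (move_right): buffer="hfqqznws" (len 8), cursors c1@4 c2@8 c3@8, authorship ........
After op 4 (move_right): buffer="hfqqznws" (len 8), cursors c1@5 c2@8 c3@8, authorship ........
After op 5 (delete): buffer="hfqqn" (len 5), cursors c1@4 c2@5 c3@5, authorship .....
After op 6 (move_right): buffer="hfqqn" (len 5), cursors c1@5 c2@5 c3@5, authorship .....
After op 7 (insert('g')): buffer="hfqqnggg" (len 8), cursors c1@8 c2@8 c3@8, authorship .....123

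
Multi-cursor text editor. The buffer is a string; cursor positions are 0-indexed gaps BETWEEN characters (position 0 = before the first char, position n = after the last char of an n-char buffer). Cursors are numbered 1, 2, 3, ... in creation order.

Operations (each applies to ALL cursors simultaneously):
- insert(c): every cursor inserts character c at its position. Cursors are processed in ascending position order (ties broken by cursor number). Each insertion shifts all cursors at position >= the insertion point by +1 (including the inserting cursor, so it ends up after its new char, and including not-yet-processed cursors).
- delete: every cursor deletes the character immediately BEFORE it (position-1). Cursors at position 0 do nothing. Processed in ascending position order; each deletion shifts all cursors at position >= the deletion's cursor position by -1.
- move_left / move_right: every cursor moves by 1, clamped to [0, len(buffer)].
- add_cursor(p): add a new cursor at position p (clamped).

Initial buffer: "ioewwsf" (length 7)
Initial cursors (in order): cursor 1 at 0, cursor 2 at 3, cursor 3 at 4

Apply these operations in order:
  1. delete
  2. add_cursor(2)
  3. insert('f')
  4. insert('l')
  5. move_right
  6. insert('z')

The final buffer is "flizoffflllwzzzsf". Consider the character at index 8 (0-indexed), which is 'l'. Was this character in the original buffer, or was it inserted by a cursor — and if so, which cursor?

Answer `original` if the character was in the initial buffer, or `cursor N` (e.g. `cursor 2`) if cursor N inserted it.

After op 1 (delete): buffer="iowsf" (len 5), cursors c1@0 c2@2 c3@2, authorship .....
After op 2 (add_cursor(2)): buffer="iowsf" (len 5), cursors c1@0 c2@2 c3@2 c4@2, authorship .....
After op 3 (insert('f')): buffer="fiofffwsf" (len 9), cursors c1@1 c2@6 c3@6 c4@6, authorship 1..234...
After op 4 (insert('l')): buffer="flioffflllwsf" (len 13), cursors c1@2 c2@10 c3@10 c4@10, authorship 11..234234...
After op 5 (move_right): buffer="flioffflllwsf" (len 13), cursors c1@3 c2@11 c3@11 c4@11, authorship 11..234234...
After op 6 (insert('z')): buffer="flizoffflllwzzzsf" (len 17), cursors c1@4 c2@15 c3@15 c4@15, authorship 11.1.234234.234..
Authorship (.=original, N=cursor N): 1 1 . 1 . 2 3 4 2 3 4 . 2 3 4 . .
Index 8: author = 2

Answer: cursor 2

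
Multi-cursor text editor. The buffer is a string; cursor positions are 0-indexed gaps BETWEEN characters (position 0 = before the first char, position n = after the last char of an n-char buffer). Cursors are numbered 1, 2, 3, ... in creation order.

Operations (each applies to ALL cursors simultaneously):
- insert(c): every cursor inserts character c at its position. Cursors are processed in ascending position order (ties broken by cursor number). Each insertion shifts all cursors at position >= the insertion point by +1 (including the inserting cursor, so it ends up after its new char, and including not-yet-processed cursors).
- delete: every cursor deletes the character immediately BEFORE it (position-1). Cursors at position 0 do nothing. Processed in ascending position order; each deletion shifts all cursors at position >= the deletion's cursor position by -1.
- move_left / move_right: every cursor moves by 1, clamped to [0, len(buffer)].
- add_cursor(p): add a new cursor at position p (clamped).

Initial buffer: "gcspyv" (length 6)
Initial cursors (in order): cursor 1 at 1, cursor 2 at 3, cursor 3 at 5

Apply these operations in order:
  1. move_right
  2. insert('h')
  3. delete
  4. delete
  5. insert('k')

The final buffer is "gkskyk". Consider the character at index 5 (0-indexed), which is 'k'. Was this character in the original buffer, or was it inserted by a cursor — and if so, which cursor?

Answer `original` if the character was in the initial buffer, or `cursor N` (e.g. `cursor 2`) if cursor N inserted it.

After op 1 (move_right): buffer="gcspyv" (len 6), cursors c1@2 c2@4 c3@6, authorship ......
After op 2 (insert('h')): buffer="gchsphyvh" (len 9), cursors c1@3 c2@6 c3@9, authorship ..1..2..3
After op 3 (delete): buffer="gcspyv" (len 6), cursors c1@2 c2@4 c3@6, authorship ......
After op 4 (delete): buffer="gsy" (len 3), cursors c1@1 c2@2 c3@3, authorship ...
After op 5 (insert('k')): buffer="gkskyk" (len 6), cursors c1@2 c2@4 c3@6, authorship .1.2.3
Authorship (.=original, N=cursor N): . 1 . 2 . 3
Index 5: author = 3

Answer: cursor 3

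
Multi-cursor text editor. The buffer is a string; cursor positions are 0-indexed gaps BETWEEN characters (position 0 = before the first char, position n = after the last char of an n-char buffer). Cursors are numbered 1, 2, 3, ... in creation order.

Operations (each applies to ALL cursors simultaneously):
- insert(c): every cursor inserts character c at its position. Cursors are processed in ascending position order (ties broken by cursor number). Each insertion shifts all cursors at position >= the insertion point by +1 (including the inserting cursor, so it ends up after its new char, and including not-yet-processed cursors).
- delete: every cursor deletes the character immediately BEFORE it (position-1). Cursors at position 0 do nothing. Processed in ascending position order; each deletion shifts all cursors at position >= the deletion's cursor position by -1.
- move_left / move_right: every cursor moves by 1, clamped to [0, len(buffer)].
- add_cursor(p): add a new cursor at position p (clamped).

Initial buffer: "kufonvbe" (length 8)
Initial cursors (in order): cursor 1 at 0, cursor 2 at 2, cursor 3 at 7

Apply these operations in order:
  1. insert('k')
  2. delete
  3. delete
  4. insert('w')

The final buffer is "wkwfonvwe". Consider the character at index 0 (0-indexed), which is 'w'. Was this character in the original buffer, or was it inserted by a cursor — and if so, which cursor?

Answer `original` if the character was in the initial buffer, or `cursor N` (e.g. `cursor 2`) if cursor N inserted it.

After op 1 (insert('k')): buffer="kkukfonvbke" (len 11), cursors c1@1 c2@4 c3@10, authorship 1..2.....3.
After op 2 (delete): buffer="kufonvbe" (len 8), cursors c1@0 c2@2 c3@7, authorship ........
After op 3 (delete): buffer="kfonve" (len 6), cursors c1@0 c2@1 c3@5, authorship ......
After op 4 (insert('w')): buffer="wkwfonvwe" (len 9), cursors c1@1 c2@3 c3@8, authorship 1.2....3.
Authorship (.=original, N=cursor N): 1 . 2 . . . . 3 .
Index 0: author = 1

Answer: cursor 1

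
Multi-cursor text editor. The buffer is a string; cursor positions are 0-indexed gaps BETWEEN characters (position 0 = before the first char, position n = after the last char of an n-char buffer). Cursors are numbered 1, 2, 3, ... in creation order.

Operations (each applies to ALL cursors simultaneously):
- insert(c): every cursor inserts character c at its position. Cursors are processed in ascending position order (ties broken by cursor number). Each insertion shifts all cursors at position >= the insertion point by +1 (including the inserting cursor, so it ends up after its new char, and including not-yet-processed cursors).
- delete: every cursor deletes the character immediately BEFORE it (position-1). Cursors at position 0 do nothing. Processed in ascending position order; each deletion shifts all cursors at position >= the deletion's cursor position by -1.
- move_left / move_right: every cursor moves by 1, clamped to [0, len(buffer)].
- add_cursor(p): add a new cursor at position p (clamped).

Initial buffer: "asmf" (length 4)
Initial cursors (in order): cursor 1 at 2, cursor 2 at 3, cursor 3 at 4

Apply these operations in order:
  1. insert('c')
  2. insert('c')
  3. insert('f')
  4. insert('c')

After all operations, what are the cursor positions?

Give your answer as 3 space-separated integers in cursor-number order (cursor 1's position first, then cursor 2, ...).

After op 1 (insert('c')): buffer="ascmcfc" (len 7), cursors c1@3 c2@5 c3@7, authorship ..1.2.3
After op 2 (insert('c')): buffer="asccmccfcc" (len 10), cursors c1@4 c2@7 c3@10, authorship ..11.22.33
After op 3 (insert('f')): buffer="asccfmccffccf" (len 13), cursors c1@5 c2@9 c3@13, authorship ..111.222.333
After op 4 (insert('c')): buffer="asccfcmccfcfccfc" (len 16), cursors c1@6 c2@11 c3@16, authorship ..1111.2222.3333

Answer: 6 11 16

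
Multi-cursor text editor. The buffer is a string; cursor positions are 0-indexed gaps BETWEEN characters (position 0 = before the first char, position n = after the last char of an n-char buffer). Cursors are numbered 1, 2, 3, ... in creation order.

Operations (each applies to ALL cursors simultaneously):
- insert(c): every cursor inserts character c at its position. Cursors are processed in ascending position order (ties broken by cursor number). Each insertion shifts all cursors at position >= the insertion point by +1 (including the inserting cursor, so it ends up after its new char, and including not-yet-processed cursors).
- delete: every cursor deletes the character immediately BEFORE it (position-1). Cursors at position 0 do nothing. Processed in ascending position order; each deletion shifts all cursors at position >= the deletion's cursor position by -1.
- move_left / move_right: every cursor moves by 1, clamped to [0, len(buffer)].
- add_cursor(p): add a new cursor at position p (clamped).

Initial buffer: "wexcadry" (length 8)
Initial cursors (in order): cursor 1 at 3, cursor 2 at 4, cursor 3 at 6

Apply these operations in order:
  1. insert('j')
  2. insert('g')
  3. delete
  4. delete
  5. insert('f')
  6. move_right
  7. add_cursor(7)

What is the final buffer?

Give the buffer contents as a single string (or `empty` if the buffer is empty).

Answer: wexfcfadfry

Derivation:
After op 1 (insert('j')): buffer="wexjcjadjry" (len 11), cursors c1@4 c2@6 c3@9, authorship ...1.2..3..
After op 2 (insert('g')): buffer="wexjgcjgadjgry" (len 14), cursors c1@5 c2@8 c3@12, authorship ...11.22..33..
After op 3 (delete): buffer="wexjcjadjry" (len 11), cursors c1@4 c2@6 c3@9, authorship ...1.2..3..
After op 4 (delete): buffer="wexcadry" (len 8), cursors c1@3 c2@4 c3@6, authorship ........
After op 5 (insert('f')): buffer="wexfcfadfry" (len 11), cursors c1@4 c2@6 c3@9, authorship ...1.2..3..
After op 6 (move_right): buffer="wexfcfadfry" (len 11), cursors c1@5 c2@7 c3@10, authorship ...1.2..3..
After op 7 (add_cursor(7)): buffer="wexfcfadfry" (len 11), cursors c1@5 c2@7 c4@7 c3@10, authorship ...1.2..3..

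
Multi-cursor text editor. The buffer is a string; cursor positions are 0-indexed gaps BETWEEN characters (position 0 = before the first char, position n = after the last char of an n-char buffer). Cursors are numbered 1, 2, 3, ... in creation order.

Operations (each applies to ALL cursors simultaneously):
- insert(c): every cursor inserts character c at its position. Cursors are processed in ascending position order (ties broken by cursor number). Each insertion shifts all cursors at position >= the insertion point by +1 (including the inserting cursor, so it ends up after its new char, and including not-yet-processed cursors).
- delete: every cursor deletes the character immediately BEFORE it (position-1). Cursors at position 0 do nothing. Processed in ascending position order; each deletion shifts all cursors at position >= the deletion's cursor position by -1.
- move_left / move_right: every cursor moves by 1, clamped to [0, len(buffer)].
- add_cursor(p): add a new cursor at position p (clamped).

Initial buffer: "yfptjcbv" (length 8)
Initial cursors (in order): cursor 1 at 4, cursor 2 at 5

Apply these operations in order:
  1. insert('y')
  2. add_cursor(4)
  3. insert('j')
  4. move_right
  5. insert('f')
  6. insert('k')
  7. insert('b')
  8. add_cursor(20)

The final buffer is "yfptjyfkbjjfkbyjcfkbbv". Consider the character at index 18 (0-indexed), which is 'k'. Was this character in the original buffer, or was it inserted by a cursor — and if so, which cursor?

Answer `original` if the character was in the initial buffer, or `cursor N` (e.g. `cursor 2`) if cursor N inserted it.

Answer: cursor 2

Derivation:
After op 1 (insert('y')): buffer="yfptyjycbv" (len 10), cursors c1@5 c2@7, authorship ....1.2...
After op 2 (add_cursor(4)): buffer="yfptyjycbv" (len 10), cursors c3@4 c1@5 c2@7, authorship ....1.2...
After op 3 (insert('j')): buffer="yfptjyjjyjcbv" (len 13), cursors c3@5 c1@7 c2@10, authorship ....311.22...
After op 4 (move_right): buffer="yfptjyjjyjcbv" (len 13), cursors c3@6 c1@8 c2@11, authorship ....311.22...
After op 5 (insert('f')): buffer="yfptjyfjjfyjcfbv" (len 16), cursors c3@7 c1@10 c2@14, authorship ....3131.122.2..
After op 6 (insert('k')): buffer="yfptjyfkjjfkyjcfkbv" (len 19), cursors c3@8 c1@12 c2@17, authorship ....31331.1122.22..
After op 7 (insert('b')): buffer="yfptjyfkbjjfkbyjcfkbbv" (len 22), cursors c3@9 c1@14 c2@20, authorship ....313331.11122.222..
After op 8 (add_cursor(20)): buffer="yfptjyfkbjjfkbyjcfkbbv" (len 22), cursors c3@9 c1@14 c2@20 c4@20, authorship ....313331.11122.222..
Authorship (.=original, N=cursor N): . . . . 3 1 3 3 3 1 . 1 1 1 2 2 . 2 2 2 . .
Index 18: author = 2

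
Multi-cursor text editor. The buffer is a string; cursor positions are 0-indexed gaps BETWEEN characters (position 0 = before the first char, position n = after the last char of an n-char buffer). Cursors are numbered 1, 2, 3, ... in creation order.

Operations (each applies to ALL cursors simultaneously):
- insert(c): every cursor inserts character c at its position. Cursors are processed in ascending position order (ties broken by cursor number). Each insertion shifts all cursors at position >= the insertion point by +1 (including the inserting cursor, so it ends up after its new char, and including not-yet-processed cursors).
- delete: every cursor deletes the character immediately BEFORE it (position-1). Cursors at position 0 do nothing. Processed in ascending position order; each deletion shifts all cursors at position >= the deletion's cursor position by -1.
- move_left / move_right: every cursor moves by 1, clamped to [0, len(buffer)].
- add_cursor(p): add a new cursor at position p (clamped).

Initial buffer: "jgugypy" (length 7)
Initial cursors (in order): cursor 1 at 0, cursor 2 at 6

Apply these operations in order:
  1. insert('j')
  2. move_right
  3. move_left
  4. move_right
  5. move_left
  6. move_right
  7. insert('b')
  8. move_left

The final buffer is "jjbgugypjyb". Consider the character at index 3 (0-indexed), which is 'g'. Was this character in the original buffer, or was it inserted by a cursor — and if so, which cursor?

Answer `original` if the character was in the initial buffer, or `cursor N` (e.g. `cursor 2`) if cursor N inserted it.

Answer: original

Derivation:
After op 1 (insert('j')): buffer="jjgugypjy" (len 9), cursors c1@1 c2@8, authorship 1......2.
After op 2 (move_right): buffer="jjgugypjy" (len 9), cursors c1@2 c2@9, authorship 1......2.
After op 3 (move_left): buffer="jjgugypjy" (len 9), cursors c1@1 c2@8, authorship 1......2.
After op 4 (move_right): buffer="jjgugypjy" (len 9), cursors c1@2 c2@9, authorship 1......2.
After op 5 (move_left): buffer="jjgugypjy" (len 9), cursors c1@1 c2@8, authorship 1......2.
After op 6 (move_right): buffer="jjgugypjy" (len 9), cursors c1@2 c2@9, authorship 1......2.
After op 7 (insert('b')): buffer="jjbgugypjyb" (len 11), cursors c1@3 c2@11, authorship 1.1.....2.2
After op 8 (move_left): buffer="jjbgugypjyb" (len 11), cursors c1@2 c2@10, authorship 1.1.....2.2
Authorship (.=original, N=cursor N): 1 . 1 . . . . . 2 . 2
Index 3: author = original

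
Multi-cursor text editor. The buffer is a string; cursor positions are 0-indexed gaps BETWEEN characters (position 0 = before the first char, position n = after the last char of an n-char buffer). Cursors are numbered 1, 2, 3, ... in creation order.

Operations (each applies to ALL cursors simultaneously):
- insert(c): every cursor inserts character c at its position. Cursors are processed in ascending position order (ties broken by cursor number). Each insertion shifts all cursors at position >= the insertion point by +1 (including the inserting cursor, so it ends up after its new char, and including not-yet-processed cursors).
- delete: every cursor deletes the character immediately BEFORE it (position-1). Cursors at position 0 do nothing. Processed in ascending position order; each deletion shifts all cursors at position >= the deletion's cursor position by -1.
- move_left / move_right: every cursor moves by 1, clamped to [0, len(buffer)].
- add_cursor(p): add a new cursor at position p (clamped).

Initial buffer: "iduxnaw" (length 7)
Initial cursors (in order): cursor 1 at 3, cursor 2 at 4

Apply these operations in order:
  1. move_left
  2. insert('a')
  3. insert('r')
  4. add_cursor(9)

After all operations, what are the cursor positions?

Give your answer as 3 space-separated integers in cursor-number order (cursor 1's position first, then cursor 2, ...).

Answer: 4 7 9

Derivation:
After op 1 (move_left): buffer="iduxnaw" (len 7), cursors c1@2 c2@3, authorship .......
After op 2 (insert('a')): buffer="idauaxnaw" (len 9), cursors c1@3 c2@5, authorship ..1.2....
After op 3 (insert('r')): buffer="idaruarxnaw" (len 11), cursors c1@4 c2@7, authorship ..11.22....
After op 4 (add_cursor(9)): buffer="idaruarxnaw" (len 11), cursors c1@4 c2@7 c3@9, authorship ..11.22....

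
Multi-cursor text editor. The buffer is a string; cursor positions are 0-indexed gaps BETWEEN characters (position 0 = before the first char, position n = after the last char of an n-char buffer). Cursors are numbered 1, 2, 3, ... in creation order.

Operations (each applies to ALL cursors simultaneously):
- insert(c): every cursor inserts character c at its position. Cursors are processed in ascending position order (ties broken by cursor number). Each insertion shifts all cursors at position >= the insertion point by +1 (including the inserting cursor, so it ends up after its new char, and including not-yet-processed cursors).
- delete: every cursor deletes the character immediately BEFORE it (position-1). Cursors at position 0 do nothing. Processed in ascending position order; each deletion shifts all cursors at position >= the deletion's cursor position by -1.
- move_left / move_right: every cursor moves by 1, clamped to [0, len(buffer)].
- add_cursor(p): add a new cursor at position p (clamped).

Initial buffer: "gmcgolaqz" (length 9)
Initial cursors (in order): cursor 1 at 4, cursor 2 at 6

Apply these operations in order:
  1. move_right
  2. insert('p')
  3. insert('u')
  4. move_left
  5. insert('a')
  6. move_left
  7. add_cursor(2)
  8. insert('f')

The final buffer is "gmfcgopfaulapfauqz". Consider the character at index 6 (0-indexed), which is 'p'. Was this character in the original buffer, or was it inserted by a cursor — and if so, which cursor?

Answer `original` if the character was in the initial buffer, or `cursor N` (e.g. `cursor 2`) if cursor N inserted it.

After op 1 (move_right): buffer="gmcgolaqz" (len 9), cursors c1@5 c2@7, authorship .........
After op 2 (insert('p')): buffer="gmcgoplapqz" (len 11), cursors c1@6 c2@9, authorship .....1..2..
After op 3 (insert('u')): buffer="gmcgopulapuqz" (len 13), cursors c1@7 c2@11, authorship .....11..22..
After op 4 (move_left): buffer="gmcgopulapuqz" (len 13), cursors c1@6 c2@10, authorship .....11..22..
After op 5 (insert('a')): buffer="gmcgopaulapauqz" (len 15), cursors c1@7 c2@12, authorship .....111..222..
After op 6 (move_left): buffer="gmcgopaulapauqz" (len 15), cursors c1@6 c2@11, authorship .....111..222..
After op 7 (add_cursor(2)): buffer="gmcgopaulapauqz" (len 15), cursors c3@2 c1@6 c2@11, authorship .....111..222..
After op 8 (insert('f')): buffer="gmfcgopfaulapfauqz" (len 18), cursors c3@3 c1@8 c2@14, authorship ..3...1111..2222..
Authorship (.=original, N=cursor N): . . 3 . . . 1 1 1 1 . . 2 2 2 2 . .
Index 6: author = 1

Answer: cursor 1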